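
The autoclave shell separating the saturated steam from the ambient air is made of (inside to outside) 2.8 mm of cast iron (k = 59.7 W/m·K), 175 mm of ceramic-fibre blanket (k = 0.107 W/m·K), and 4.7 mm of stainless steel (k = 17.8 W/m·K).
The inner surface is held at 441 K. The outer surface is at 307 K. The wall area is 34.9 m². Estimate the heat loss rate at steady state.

Q ≈ 2860 W

Using the resistance-network approach (series):
R_cast iron = L/(kA) = 0.0028/(59.7×34.9) = 1.344×10^-6 K/W
R_ceramic-fibre blanket = L/(kA) = 0.175/(0.107×34.9) = 0.04686 K/W
R_stainless steel = L/(kA) = 0.0047/(17.8×34.9) = 7.566×10^-6 K/W
R_total = 0.04687 K/W
Q = ΔT / R_total = 134 / 0.04687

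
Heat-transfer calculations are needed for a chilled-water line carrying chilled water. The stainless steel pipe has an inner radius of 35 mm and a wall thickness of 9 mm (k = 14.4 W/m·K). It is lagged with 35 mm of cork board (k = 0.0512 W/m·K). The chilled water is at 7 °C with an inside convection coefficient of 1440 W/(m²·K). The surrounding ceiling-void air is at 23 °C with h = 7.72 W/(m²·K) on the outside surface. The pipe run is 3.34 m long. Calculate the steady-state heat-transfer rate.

For a radial system each layer contributes R = ln(r_out/r_in)/(2πkL); films add R = 1/(hA).
R_inner film = 1/(h_i·2πr₁L) = 1/(1440×2π×0.035×3.34) = 9.455×10^-4 K/W
R_stainless steel pipe wall = ln(44/35)/(2π×14.4×3.34) = 7.573×10^-4 K/W
R_cork board = ln(79/44)/(2π×0.0512×3.34) = 0.5447 K/W
R_outer film = 1/(h_o·2πr_oL) = 1/(7.72×2π×0.079×3.34) = 0.07813 K/W
R_total = 0.6245 K/W
Q = ΔT/R_total = 16/0.6245

Q ≈ 25.6 W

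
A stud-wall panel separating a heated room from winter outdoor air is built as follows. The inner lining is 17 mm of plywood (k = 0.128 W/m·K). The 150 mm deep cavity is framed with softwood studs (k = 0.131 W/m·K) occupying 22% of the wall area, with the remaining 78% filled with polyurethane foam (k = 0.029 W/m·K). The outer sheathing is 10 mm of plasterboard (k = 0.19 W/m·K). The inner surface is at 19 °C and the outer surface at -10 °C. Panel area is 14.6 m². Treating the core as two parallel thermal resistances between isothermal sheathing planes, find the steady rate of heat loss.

Q ≈ 137 W

Sheathing layers in series; stud and cavity paths in parallel between them.
R_inner = 0.017/(0.128×14.6) = 0.009097 K/W
R_stud  = 0.15/(0.131×0.22×14.6) = 0.3565 K/W
R_cav   = 0.15/(0.029×0.78×14.6) = 0.4542 K/W
1/R_core = 1/R_stud + 1/R_cav → R_core = 0.1997 K/W
R_outer = 0.01/(0.19×14.6) = 0.003605 K/W
R_total = 0.2124 K/W
Q = ΔT/R_total = 29/0.2124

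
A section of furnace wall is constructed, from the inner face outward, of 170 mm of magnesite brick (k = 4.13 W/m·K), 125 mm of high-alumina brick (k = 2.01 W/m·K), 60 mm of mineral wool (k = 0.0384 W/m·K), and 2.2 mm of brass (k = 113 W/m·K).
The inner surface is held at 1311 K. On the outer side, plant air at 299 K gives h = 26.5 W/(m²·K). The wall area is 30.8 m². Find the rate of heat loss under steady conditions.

Q ≈ 18300 W

Treating each layer as a thermal resistance in series:
R_magnesite brick = L/(kA) = 0.17/(4.13×30.8) = 0.001336 K/W
R_high-alumina brick = L/(kA) = 0.125/(2.01×30.8) = 0.002019 K/W
R_mineral wool = L/(kA) = 0.06/(0.0384×30.8) = 0.05073 K/W
R_brass = L/(kA) = 0.0022/(113×30.8) = 6.321×10^-7 K/W
R_outer film = 1/(h_o·A) = 1/(26.5×30.8) = 0.001225 K/W
R_total = 0.05531 K/W
Q = ΔT / R_total = 1012 / 0.05531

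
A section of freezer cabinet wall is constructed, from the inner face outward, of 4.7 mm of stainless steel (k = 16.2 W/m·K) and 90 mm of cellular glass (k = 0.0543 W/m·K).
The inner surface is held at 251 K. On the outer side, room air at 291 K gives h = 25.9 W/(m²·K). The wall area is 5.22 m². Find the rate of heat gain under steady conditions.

Treating each layer as a thermal resistance in series:
R_stainless steel = L/(kA) = 0.0047/(16.2×5.22) = 5.558×10^-5 K/W
R_cellular glass = L/(kA) = 0.09/(0.0543×5.22) = 0.3175 K/W
R_outer film = 1/(h_o·A) = 1/(25.9×5.22) = 0.007397 K/W
R_total = 0.325 K/W
Q = ΔT / R_total = 40 / 0.325

Q ≈ 123 W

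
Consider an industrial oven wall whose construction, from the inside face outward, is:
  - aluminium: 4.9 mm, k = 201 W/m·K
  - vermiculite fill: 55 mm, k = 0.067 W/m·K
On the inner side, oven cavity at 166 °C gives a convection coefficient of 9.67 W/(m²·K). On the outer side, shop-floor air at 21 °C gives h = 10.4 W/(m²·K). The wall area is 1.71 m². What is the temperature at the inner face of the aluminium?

Series thermal resistances:
R_inner film = 1/(h_i·A) = 1/(9.67×1.71) = 0.06048 K/W
R_aluminium = L/(kA) = 0.0049/(201×1.71) = 1.426×10^-5 K/W
R_vermiculite fill = L/(kA) = 0.055/(0.067×1.71) = 0.4801 K/W
R_outer film = 1/(h_o·A) = 1/(10.4×1.71) = 0.05623 K/W
R_total = 0.5968 K/W;  Q = ΔT/R_total = 145/0.5968 = 243 W
T_interface = T_inner − Q·ΣR(inner→interface) = 166 − 243×0.06048

T ≈ 151 °C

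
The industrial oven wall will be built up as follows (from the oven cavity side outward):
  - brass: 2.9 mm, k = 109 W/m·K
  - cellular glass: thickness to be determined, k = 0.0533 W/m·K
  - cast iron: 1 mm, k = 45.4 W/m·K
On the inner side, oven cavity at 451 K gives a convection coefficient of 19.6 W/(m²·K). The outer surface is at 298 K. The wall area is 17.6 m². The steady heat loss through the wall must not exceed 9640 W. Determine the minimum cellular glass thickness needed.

Thermal resistances in series:
R_inner film = 1/(h_i·A) = 1/(19.6×17.6) = 0.002899 K/W
R_brass = L/(kA) = 0.0029/(109×17.6) = 1.512×10^-6 K/W
R_cast iron = L/(kA) = 0.001/(45.4×17.6) = 1.252×10^-6 K/W
Sum of the known resistances R_other = 0.002902 K/W
Required total resistance R_tot = ΔT/Q_allow = 153/9640 = 0.01587 K/W
R_cellular glass = R_tot − R_other = 0.01297 K/W
L = R·k·A = 0.01297×0.0533×17.6

L ≈ 12.2 mm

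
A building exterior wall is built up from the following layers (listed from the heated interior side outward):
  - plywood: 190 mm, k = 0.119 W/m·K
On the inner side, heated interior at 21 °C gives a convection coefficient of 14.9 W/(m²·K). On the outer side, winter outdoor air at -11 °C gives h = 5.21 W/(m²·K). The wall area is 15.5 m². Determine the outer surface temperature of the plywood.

T ≈ -7.69 °C

Model the wall as resistances in series:
R_inner film = 1/(h_i·A) = 1/(14.9×15.5) = 0.00433 K/W
R_plywood = L/(kA) = 0.19/(0.119×15.5) = 0.103 K/W
R_outer film = 1/(h_o·A) = 1/(5.21×15.5) = 0.01238 K/W
R_total = 0.1197 K/W;  Q = ΔT/R_total = 32/0.1197 = 267.3 W
T_interface = T_inner − Q·ΣR(inner→interface) = 21 − 267×0.1073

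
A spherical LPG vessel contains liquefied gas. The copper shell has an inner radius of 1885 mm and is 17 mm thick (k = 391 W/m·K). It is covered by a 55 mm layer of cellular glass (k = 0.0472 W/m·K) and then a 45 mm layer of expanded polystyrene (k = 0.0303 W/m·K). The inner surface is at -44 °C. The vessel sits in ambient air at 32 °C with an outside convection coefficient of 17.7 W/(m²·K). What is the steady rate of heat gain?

Spherical conduction: R = (1/r_in − 1/r_out)/(4πk) per layer; series-sum.
R_copper shell = (1/1.885 − 1/1.902)/(4π×391) = 9.65×10^-7 K/W
R_cellular glass = (1/1.902 − 1/1.957)/(4π×0.0472) = 0.02491 K/W
R_expanded polystyrene = (1/1.957 − 1/2.002)/(4π×0.0303) = 0.03017 K/W
R_outer film = 1/(h·4πr_o²) = 1/(17.7×4π×2.002²) = 0.001122 K/W
R_total = 0.0562 K/W
Q = ΔT/R_total = 76/0.0562

Q ≈ 1350 W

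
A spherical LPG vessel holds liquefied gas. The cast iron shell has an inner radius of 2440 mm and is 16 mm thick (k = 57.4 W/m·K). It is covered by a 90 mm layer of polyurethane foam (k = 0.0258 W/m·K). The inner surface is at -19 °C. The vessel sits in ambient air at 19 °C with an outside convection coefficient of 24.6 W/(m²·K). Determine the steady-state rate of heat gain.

Q ≈ 846 W

Spherical conduction: R = (1/r_in − 1/r_out)/(4πk) per layer; series-sum.
R_cast iron shell = (1/2.44 − 1/2.456)/(4π×57.4) = 3.702×10^-6 K/W
R_polyurethane foam = (1/2.456 − 1/2.546)/(4π×0.0258) = 0.04439 K/W
R_outer film = 1/(h·4πr_o²) = 1/(24.6×4π×2.546²) = 4.99×10^-4 K/W
R_total = 0.0449 K/W
Q = ΔT/R_total = 38/0.0449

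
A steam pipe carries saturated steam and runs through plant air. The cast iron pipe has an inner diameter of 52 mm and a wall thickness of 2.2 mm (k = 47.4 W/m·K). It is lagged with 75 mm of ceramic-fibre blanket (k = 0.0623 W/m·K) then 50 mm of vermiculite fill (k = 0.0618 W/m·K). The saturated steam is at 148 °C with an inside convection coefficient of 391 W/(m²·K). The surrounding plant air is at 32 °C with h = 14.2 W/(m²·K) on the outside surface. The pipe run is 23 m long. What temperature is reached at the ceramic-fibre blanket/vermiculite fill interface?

T ≈ 60.6 °C

Treating each annulus and film as a series resistance:
R_inner film = 1/(h_i·2πr₁L) = 1/(391×2π×0.026×23) = 6.807×10^-4 K/W
R_cast iron pipe wall = ln(28.2/26)/(2π×47.4×23) = 1.186×10^-5 K/W
R_ceramic-fibre blanket = ln(103.2/28.2)/(2π×0.0623×23) = 0.1441 K/W
R_vermiculite fill = ln(153.2/103.2)/(2π×0.0618×23) = 0.04424 K/W
R_outer film = 1/(h_o·2πr_oL) = 1/(14.2×2π×0.1532×23) = 0.003181 K/W
R_total = 0.1922 K/W
Q = ΔT/R_total = 116/0.1922
Q = 604 W
T_interface = T_inner − Q·ΣR(inner→interface) = 148 − 604×0.1448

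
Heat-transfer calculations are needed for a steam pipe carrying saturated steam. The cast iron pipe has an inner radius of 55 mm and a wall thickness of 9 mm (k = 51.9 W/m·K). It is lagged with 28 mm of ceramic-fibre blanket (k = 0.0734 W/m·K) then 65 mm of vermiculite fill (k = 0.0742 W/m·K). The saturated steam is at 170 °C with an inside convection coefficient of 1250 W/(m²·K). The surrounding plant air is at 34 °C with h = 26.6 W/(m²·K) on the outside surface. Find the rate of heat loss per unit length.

Per-layer cylindrical resistances, series-summed:
R_inner film = 1/(h_i·2πr₁L) = 1/(1250×2π×0.055×1) = 0.002315 K/W
R_cast iron pipe wall = ln(64/55)/(2π×51.9×1) = 4.647×10^-4 K/W
R_ceramic-fibre blanket = ln(92/64)/(2π×0.0734×1) = 0.7869 K/W
R_vermiculite fill = ln(157/92)/(2π×0.0742×1) = 1.146 K/W
R_outer film = 1/(h_o·2πr_oL) = 1/(26.6×2π×0.157×1) = 0.03811 K/W
R_total = 1.974 K/W
Q = ΔT/R_total = 136/1.974

q′ ≈ 68.9 W/m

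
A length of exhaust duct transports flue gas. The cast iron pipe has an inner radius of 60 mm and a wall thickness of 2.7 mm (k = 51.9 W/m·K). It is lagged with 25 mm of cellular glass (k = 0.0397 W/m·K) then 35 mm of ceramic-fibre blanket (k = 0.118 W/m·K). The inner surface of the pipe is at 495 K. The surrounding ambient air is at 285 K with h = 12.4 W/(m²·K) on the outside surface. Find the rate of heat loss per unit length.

q′ ≈ 110 W/m

Cylindrical conduction, so R = ln(r₂/r₁)/(2πkL) per layer, in series:
R_cast iron pipe wall = ln(62.7/60)/(2π×51.9×1) = 1.35×10^-4 K/W
R_cellular glass = ln(87.7/62.7)/(2π×0.0397×1) = 1.345 K/W
R_ceramic-fibre blanket = ln(122.7/87.7)/(2π×0.118×1) = 0.4529 K/W
R_outer film = 1/(h_o·2πr_oL) = 1/(12.4×2π×0.1227×1) = 0.1046 K/W
R_total = 1.903 K/W
Q = ΔT/R_total = 210/1.903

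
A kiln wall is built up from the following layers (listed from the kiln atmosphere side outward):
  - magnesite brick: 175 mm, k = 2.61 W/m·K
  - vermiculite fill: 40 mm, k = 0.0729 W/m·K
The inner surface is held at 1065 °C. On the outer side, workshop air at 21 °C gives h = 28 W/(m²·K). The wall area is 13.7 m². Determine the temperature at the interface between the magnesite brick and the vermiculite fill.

Treating each layer as a thermal resistance in series:
R_magnesite brick = L/(kA) = 0.175/(2.61×13.7) = 0.004894 K/W
R_vermiculite fill = L/(kA) = 0.04/(0.0729×13.7) = 0.04005 K/W
R_outer film = 1/(h_o·A) = 1/(28×13.7) = 0.002607 K/W
R_total = 0.04755 K/W;  Q = ΔT/R_total = 1044/0.04755 = 21950 W
T_interface = T_inner − Q·ΣR(inner→interface) = 1065 − 22000×0.004894

T ≈ 958 °C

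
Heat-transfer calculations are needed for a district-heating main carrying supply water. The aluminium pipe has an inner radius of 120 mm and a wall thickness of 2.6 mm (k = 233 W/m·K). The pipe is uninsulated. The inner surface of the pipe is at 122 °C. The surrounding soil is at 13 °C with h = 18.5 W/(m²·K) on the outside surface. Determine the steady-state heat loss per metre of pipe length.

Cylindrical conduction, so R = ln(r₂/r₁)/(2πkL) per layer, in series:
R_aluminium pipe wall = ln(122.6/120)/(2π×233×1) = 1.464×10^-5 K/W
R_outer film = 1/(h_o·2πr_oL) = 1/(18.5×2π×0.1226×1) = 0.07017 K/W
R_total = 0.07019 K/W
Q = ΔT/R_total = 109/0.07019

q′ ≈ 1550 W/m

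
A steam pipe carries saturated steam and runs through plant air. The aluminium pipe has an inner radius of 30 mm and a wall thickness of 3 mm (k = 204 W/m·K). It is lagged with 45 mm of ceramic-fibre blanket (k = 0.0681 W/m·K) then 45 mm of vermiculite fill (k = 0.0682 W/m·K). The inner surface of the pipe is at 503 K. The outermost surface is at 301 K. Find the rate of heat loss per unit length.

q′ ≈ 65.7 W/m

Cylindrical conduction, so R = ln(r₂/r₁)/(2πkL) per layer, in series:
R_aluminium pipe wall = ln(33/30)/(2π×204×1) = 7.436×10^-5 K/W
R_ceramic-fibre blanket = ln(78/33)/(2π×0.0681×1) = 2.01 K/W
R_vermiculite fill = ln(123/78)/(2π×0.0682×1) = 1.063 K/W
R_total = 3.073 K/W
Q = ΔT/R_total = 202/3.073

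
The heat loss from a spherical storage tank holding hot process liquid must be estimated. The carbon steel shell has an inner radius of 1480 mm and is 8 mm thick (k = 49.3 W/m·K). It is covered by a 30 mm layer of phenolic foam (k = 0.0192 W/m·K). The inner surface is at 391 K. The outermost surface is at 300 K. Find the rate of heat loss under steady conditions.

Q ≈ 1650 W

For a spherical shell R = (1/r₁ − 1/r₂)/(4πk); film R = 1/(h·4πr²). In series:
R_carbon steel shell = (1/1.48 − 1/1.488)/(4π×49.3) = 5.864×10^-6 K/W
R_phenolic foam = (1/1.488 − 1/1.518)/(4π×0.0192) = 0.05505 K/W
R_total = 0.05505 K/W
Q = ΔT/R_total = 91/0.05505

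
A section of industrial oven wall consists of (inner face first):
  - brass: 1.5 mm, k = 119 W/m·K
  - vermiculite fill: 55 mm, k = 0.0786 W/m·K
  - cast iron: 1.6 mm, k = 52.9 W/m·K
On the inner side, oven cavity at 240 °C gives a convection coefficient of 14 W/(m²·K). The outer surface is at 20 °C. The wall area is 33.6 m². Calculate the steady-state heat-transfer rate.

Q ≈ 9580 W

Series thermal resistances:
R_inner film = 1/(h_i·A) = 1/(14×33.6) = 0.002126 K/W
R_brass = L/(kA) = 0.0015/(119×33.6) = 3.752×10^-7 K/W
R_vermiculite fill = L/(kA) = 0.055/(0.0786×33.6) = 0.02083 K/W
R_cast iron = L/(kA) = 0.0016/(52.9×33.6) = 9.002×10^-7 K/W
R_total = 0.02295 K/W
Q = ΔT / R_total = 220 / 0.02295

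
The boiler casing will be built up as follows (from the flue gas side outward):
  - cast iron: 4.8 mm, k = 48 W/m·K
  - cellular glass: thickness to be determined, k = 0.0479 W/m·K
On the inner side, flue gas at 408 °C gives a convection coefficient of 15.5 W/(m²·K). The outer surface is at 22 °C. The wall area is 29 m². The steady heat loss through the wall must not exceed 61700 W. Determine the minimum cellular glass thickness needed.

Thermal resistances in series:
R_inner film = 1/(h_i·A) = 1/(15.5×29) = 0.002225 K/W
R_cast iron = L/(kA) = 0.0048/(48×29) = 3.448×10^-6 K/W
Sum of the known resistances R_other = 0.002228 K/W
Required total resistance R_tot = ΔT/Q_allow = 386/61700 = 0.006256 K/W
R_cellular glass = R_tot − R_other = 0.004028 K/W
L = R·k·A = 0.004028×0.0479×29

L ≈ 5.6 mm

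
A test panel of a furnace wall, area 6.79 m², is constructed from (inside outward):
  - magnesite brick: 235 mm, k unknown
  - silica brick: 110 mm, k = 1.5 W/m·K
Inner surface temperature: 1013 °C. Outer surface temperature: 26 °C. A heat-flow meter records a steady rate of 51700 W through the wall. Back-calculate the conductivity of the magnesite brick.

Series thermal resistances:
R_silica brick = L/(kA) = 0.11/(1.5×6.79) = 0.0108 K/W
Sum of known resistances R_other = 0.0108 K/W
Total R = ΔT/Q = 987/51700 = 0.01909 K/W
R_magnesite brick = R_total − R_other = 0.008291 K/W
k = L/(R·A) = 0.235/(0.008291×6.79)

k ≈ 4.17 W/(m·K)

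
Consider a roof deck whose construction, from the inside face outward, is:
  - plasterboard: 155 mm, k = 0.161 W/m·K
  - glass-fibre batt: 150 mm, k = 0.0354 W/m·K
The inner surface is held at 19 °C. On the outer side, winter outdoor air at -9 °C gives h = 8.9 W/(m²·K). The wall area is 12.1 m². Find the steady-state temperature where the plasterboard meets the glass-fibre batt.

Using the resistance-network approach (series):
R_plasterboard = L/(kA) = 0.155/(0.161×12.1) = 0.07956 K/W
R_glass-fibre batt = L/(kA) = 0.15/(0.0354×12.1) = 0.3502 K/W
R_outer film = 1/(h_o·A) = 1/(8.9×12.1) = 0.009286 K/W
R_total = 0.439 K/W;  Q = ΔT/R_total = 28/0.439 = 63.78 W
T_interface = T_inner − Q·ΣR(inner→interface) = 19 − 63.8×0.07956

T ≈ 13.9 °C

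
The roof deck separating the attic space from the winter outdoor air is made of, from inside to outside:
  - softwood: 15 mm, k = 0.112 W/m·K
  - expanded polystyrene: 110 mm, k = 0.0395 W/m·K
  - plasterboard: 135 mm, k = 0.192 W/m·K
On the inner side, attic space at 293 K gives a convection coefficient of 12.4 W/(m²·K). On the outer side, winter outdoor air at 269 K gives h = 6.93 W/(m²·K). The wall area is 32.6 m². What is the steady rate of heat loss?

Series thermal resistances:
R_inner film = 1/(h_i·A) = 1/(12.4×32.6) = 0.002474 K/W
R_softwood = L/(kA) = 0.015/(0.112×32.6) = 0.004108 K/W
R_expanded polystyrene = L/(kA) = 0.11/(0.0395×32.6) = 0.08542 K/W
R_plasterboard = L/(kA) = 0.135/(0.192×32.6) = 0.02157 K/W
R_outer film = 1/(h_o·A) = 1/(6.93×32.6) = 0.004426 K/W
R_total = 0.118 K/W
Q = ΔT / R_total = 24 / 0.118

Q ≈ 203 W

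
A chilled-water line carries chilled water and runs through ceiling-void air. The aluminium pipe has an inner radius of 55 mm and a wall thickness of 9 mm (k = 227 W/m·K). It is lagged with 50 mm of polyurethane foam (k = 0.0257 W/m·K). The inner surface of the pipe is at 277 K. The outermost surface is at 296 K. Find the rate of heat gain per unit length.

q′ ≈ 5.31 W/m

Cylindrical conduction, so R = ln(r₂/r₁)/(2πkL) per layer, in series:
R_aluminium pipe wall = ln(64/55)/(2π×227×1) = 1.063×10^-4 K/W
R_polyurethane foam = ln(114/64)/(2π×0.0257×1) = 3.575 K/W
R_total = 3.575 K/W
Q = ΔT/R_total = 19/3.575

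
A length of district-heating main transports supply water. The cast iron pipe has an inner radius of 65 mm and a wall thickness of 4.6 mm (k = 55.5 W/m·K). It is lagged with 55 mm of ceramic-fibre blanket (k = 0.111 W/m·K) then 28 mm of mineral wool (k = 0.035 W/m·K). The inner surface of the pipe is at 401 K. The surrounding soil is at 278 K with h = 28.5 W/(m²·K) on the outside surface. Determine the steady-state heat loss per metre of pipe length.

q′ ≈ 68.6 W/m

Treating each annulus and film as a series resistance:
R_cast iron pipe wall = ln(69.6/65)/(2π×55.5×1) = 1.961×10^-4 K/W
R_ceramic-fibre blanket = ln(124.6/69.6)/(2π×0.111×1) = 0.835 K/W
R_mineral wool = ln(152.6/124.6)/(2π×0.035×1) = 0.9218 K/W
R_outer film = 1/(h_o·2πr_oL) = 1/(28.5×2π×0.1526×1) = 0.03659 K/W
R_total = 1.794 K/W
Q = ΔT/R_total = 123/1.794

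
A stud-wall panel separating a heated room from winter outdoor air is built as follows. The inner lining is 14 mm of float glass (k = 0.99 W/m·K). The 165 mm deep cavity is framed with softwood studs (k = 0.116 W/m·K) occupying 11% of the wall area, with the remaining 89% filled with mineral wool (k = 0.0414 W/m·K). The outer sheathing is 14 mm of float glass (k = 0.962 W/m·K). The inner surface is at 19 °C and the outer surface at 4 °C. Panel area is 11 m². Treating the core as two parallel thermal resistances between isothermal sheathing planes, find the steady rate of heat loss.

Sheathing layers in series; stud and cavity paths in parallel between them.
R_inner = 0.014/(0.99×11) = 0.001286 K/W
R_stud  = 0.165/(0.116×0.11×11) = 1.176 K/W
R_cav   = 0.165/(0.0414×0.89×11) = 0.4071 K/W
1/R_core = 1/R_stud + 1/R_cav → R_core = 0.3024 K/W
R_outer = 0.014/(0.962×11) = 0.001323 K/W
R_total = 0.305 K/W
Q = ΔT/R_total = 15/0.305

Q ≈ 49.2 W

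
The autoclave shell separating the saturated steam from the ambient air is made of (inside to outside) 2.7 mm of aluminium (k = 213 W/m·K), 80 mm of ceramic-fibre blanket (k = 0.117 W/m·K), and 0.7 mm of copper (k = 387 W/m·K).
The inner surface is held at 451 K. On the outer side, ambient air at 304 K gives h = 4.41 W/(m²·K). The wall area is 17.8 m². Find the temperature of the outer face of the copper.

Series thermal resistances:
R_aluminium = L/(kA) = 0.0027/(213×17.8) = 7.121×10^-7 K/W
R_ceramic-fibre blanket = L/(kA) = 0.08/(0.117×17.8) = 0.03841 K/W
R_copper = L/(kA) = 0.0007/(387×17.8) = 1.016×10^-7 K/W
R_outer film = 1/(h_o·A) = 1/(4.41×17.8) = 0.01274 K/W
R_total = 0.05115 K/W;  Q = ΔT/R_total = 147/0.05115 = 2874 W
T_interface = T_inner − Q·ΣR(inner→interface) = 451 − 2870×0.03841

T ≈ 341 K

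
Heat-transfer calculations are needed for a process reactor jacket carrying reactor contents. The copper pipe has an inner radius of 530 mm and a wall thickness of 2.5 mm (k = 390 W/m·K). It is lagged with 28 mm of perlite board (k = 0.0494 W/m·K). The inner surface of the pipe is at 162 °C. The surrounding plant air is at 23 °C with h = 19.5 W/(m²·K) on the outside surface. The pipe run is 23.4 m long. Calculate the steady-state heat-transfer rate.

Q ≈ 18100 W

Radial resistances (cylindrical: R_cond = ln(r_o/r_i)/(2πkL), R_conv = 1/(h·2πrL)):
R_copper pipe wall = ln(532.5/530)/(2π×390×23.4) = 8.207×10^-8 K/W
R_perlite board = ln(560.5/532.5)/(2π×0.0494×23.4) = 0.007056 K/W
R_outer film = 1/(h_o·2πr_oL) = 1/(19.5×2π×0.5605×23.4) = 6.223×10^-4 K/W
R_total = 0.007678 K/W
Q = ΔT/R_total = 139/0.007678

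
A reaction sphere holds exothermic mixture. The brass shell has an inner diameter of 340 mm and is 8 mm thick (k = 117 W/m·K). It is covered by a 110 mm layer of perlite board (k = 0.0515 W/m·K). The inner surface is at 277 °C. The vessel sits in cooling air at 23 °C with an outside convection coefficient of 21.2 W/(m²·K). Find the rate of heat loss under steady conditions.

Q ≈ 75.6 W

Spherical conduction: R = (1/r_in − 1/r_out)/(4πk) per layer; series-sum.
R_brass shell = (1/0.17 − 1/0.178)/(4π×117) = 1.798×10^-4 K/W
R_perlite board = (1/0.178 − 1/0.288)/(4π×0.0515) = 3.316 K/W
R_outer film = 1/(h·4πr_o²) = 1/(21.2×4π×0.288²) = 0.04526 K/W
R_total = 3.361 K/W
Q = ΔT/R_total = 254/3.361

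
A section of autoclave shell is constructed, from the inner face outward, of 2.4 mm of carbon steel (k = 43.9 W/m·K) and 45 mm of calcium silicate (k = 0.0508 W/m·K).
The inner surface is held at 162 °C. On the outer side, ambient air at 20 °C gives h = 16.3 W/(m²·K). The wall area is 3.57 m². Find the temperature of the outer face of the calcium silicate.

Thermal resistances in series:
R_carbon steel = L/(kA) = 0.0024/(43.9×3.57) = 1.531×10^-5 K/W
R_calcium silicate = L/(kA) = 0.045/(0.0508×3.57) = 0.2481 K/W
R_outer film = 1/(h_o·A) = 1/(16.3×3.57) = 0.01718 K/W
R_total = 0.2653 K/W;  Q = ΔT/R_total = 142/0.2653 = 535.2 W
T_interface = T_inner − Q·ΣR(inner→interface) = 162 − 535×0.2481

T ≈ 29.2 °C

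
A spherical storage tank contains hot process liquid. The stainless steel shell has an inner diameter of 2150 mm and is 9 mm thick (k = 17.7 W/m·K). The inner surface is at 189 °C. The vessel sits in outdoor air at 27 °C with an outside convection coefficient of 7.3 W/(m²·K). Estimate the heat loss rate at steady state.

Q ≈ 17400 W

Spherical conduction: R = (1/r_in − 1/r_out)/(4πk) per layer; series-sum.
R_stainless steel shell = (1/1.075 − 1/1.084)/(4π×17.7) = 3.472×10^-5 K/W
R_outer film = 1/(h·4πr_o²) = 1/(7.3×4π×1.084²) = 0.009277 K/W
R_total = 0.009312 K/W
Q = ΔT/R_total = 162/0.009312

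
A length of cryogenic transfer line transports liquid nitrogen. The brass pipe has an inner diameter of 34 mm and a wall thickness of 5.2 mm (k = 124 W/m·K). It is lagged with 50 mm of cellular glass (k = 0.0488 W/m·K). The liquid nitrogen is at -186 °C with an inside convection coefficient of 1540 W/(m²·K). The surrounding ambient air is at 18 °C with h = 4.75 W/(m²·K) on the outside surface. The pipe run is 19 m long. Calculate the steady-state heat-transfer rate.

Q ≈ 898 W

Cylindrical conduction, so R = ln(r₂/r₁)/(2πkL) per layer, in series:
R_inner film = 1/(h_i·2πr₁L) = 1/(1540×2π×0.017×19) = 3.2×10^-4 K/W
R_brass pipe wall = ln(22.2/17)/(2π×124×19) = 1.803×10^-5 K/W
R_cellular glass = ln(72.2/22.2)/(2π×0.0488×19) = 0.2024 K/W
R_outer film = 1/(h_o·2πr_oL) = 1/(4.75×2π×0.0722×19) = 0.02443 K/W
R_total = 0.2272 K/W
Q = ΔT/R_total = 204/0.2272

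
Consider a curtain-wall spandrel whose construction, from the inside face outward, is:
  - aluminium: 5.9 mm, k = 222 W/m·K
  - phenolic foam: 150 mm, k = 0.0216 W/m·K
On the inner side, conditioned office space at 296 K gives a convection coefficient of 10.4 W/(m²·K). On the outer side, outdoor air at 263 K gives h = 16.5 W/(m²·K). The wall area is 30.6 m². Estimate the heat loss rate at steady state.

Q ≈ 142 W

Series thermal resistances:
R_inner film = 1/(h_i·A) = 1/(10.4×30.6) = 0.003142 K/W
R_aluminium = L/(kA) = 0.0059/(222×30.6) = 8.685×10^-7 K/W
R_phenolic foam = L/(kA) = 0.15/(0.0216×30.6) = 0.2269 K/W
R_outer film = 1/(h_o·A) = 1/(16.5×30.6) = 0.001981 K/W
R_total = 0.2321 K/W
Q = ΔT / R_total = 33 / 0.2321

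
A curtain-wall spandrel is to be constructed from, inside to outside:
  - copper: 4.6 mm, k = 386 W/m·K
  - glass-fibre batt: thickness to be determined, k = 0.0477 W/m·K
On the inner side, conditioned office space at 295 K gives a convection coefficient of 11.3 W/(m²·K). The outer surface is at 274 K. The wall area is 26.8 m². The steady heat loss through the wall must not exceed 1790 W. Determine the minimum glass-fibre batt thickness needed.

Model the wall as resistances in series:
R_inner film = 1/(h_i·A) = 1/(11.3×26.8) = 0.003302 K/W
R_copper = L/(kA) = 0.0046/(386×26.8) = 4.447×10^-7 K/W
Sum of the known resistances R_other = 0.003303 K/W
Required total resistance R_tot = ΔT/Q_allow = 21/1790 = 0.01173 K/W
R_glass-fibre batt = R_tot − R_other = 0.008429 K/W
L = R·k·A = 0.008429×0.0477×26.8

L ≈ 10.8 mm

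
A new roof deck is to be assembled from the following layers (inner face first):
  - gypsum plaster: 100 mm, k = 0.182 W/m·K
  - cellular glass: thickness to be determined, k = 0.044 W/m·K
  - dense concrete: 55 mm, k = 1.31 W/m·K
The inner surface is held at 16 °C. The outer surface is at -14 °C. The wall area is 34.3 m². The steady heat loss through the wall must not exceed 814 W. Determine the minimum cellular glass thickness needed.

Model the wall as resistances in series:
R_gypsum plaster = L/(kA) = 0.1/(0.182×34.3) = 0.01602 K/W
R_dense concrete = L/(kA) = 0.055/(1.31×34.3) = 0.001224 K/W
Sum of the known resistances R_other = 0.01724 K/W
Required total resistance R_tot = ΔT/Q_allow = 30/814 = 0.03686 K/W
R_cellular glass = R_tot − R_other = 0.01961 K/W
L = R·k·A = 0.01961×0.044×34.3

L ≈ 29.6 mm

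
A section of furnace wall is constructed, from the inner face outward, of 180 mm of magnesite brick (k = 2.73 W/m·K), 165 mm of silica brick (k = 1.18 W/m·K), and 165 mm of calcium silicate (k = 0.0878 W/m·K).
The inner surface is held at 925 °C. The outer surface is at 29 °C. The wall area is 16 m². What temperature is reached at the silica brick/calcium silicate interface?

T ≈ 837 °C

Series thermal resistances:
R_magnesite brick = L/(kA) = 0.18/(2.73×16) = 0.004121 K/W
R_silica brick = L/(kA) = 0.165/(1.18×16) = 0.008739 K/W
R_calcium silicate = L/(kA) = 0.165/(0.0878×16) = 0.1175 K/W
R_total = 0.1303 K/W;  Q = ΔT/R_total = 896/0.1303 = 6876 W
T_interface = T_inner − Q·ΣR(inner→interface) = 925 − 6880×0.01286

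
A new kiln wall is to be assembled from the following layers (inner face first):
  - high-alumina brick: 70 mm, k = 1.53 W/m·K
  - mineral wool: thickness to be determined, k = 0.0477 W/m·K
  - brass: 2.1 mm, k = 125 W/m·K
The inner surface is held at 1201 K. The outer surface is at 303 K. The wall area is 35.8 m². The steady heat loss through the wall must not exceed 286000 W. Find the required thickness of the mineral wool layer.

L ≈ 3.18 mm

Treating each layer as a thermal resistance in series:
R_high-alumina brick = L/(kA) = 0.07/(1.53×35.8) = 0.001278 K/W
R_brass = L/(kA) = 0.0021/(125×35.8) = 4.693×10^-7 K/W
Sum of the known resistances R_other = 0.001278 K/W
Required total resistance R_tot = ΔT/Q_allow = 898/286000 = 0.00314 K/W
R_mineral wool = R_tot − R_other = 0.001861 K/W
L = R·k·A = 0.001861×0.0477×35.8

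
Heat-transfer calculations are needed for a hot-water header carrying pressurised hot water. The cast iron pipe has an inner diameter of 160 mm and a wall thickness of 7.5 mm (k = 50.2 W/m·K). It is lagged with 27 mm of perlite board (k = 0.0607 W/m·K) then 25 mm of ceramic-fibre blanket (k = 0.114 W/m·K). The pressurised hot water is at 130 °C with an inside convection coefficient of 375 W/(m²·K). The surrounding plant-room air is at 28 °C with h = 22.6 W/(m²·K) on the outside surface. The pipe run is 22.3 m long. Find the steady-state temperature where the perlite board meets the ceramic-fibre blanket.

T ≈ 60.1 °C

Radial resistances (cylindrical: R_cond = ln(r_o/r_i)/(2πkL), R_conv = 1/(h·2πrL)):
R_inner film = 1/(h_i·2πr₁L) = 1/(375×2π×0.08×22.3) = 2.379×10^-4 K/W
R_cast iron pipe wall = ln(87.5/80)/(2π×50.2×22.3) = 1.274×10^-5 K/W
R_perlite board = ln(114.5/87.5)/(2π×0.0607×22.3) = 0.03162 K/W
R_ceramic-fibre blanket = ln(139.5/114.5)/(2π×0.114×22.3) = 0.01236 K/W
R_outer film = 1/(h_o·2πr_oL) = 1/(22.6×2π×0.1395×22.3) = 0.002264 K/W
R_total = 0.0465 K/W
Q = ΔT/R_total = 102/0.0465
Q = 2190 W
T_interface = T_inner − Q·ΣR(inner→interface) = 130 − 2190×0.03187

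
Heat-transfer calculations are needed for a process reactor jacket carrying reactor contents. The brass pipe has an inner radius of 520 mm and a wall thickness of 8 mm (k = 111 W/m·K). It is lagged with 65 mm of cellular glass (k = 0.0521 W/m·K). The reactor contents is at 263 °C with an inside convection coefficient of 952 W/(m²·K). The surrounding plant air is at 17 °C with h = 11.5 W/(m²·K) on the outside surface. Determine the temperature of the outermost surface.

T ≈ 32.2 °C

Treating each annulus and film as a series resistance:
R_inner film = 1/(h_i·2πr₁L) = 1/(952×2π×0.52×1) = 3.215×10^-4 K/W
R_brass pipe wall = ln(528/520)/(2π×111×1) = 2.189×10^-5 K/W
R_cellular glass = ln(593/528)/(2π×0.0521×1) = 0.3547 K/W
R_outer film = 1/(h_o·2πr_oL) = 1/(11.5×2π×0.593×1) = 0.02334 K/W
R_total = 0.3783 K/W
Q = ΔT/R_total = 246/0.3783
Q = 650 W/m
T_interface = T_inner − Q·ΣR(inner→interface) = 263 − 650×0.355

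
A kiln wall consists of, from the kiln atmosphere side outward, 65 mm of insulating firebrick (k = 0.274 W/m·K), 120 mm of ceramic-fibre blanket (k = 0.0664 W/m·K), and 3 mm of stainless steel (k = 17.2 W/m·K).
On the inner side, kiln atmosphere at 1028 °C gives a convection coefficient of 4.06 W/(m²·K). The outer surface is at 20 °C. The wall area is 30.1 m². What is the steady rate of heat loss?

Q ≈ 13200 W

Model the wall as resistances in series:
R_inner film = 1/(h_i·A) = 1/(4.06×30.1) = 0.008183 K/W
R_insulating firebrick = L/(kA) = 0.065/(0.274×30.1) = 0.007881 K/W
R_ceramic-fibre blanket = L/(kA) = 0.12/(0.0664×30.1) = 0.06004 K/W
R_stainless steel = L/(kA) = 0.003/(17.2×30.1) = 5.795×10^-6 K/W
R_total = 0.07611 K/W
Q = ΔT / R_total = 1008 / 0.07611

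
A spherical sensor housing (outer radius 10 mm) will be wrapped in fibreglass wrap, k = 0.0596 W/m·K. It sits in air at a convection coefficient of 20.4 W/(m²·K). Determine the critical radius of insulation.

For a sphere r_cr = 2k/h = 2×0.0596/20.4
r_cr = 5.84 mm; since the bare radius (10 mm) is above r_cr, any added insulation will reduce heat loss.

r_cr ≈ 5.84 mm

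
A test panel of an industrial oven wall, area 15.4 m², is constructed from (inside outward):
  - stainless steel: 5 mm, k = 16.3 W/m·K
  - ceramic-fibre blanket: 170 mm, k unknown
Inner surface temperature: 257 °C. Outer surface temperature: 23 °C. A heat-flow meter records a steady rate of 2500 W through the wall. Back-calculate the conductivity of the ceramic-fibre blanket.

k ≈ 0.118 W/(m·K)

Series thermal resistances:
R_stainless steel = L/(kA) = 0.005/(16.3×15.4) = 1.992×10^-5 K/W
Sum of known resistances R_other = 1.992×10^-5 K/W
Total R = ΔT/Q = 234/2500 = 0.0936 K/W
R_ceramic-fibre blanket = R_total − R_other = 0.09358 K/W
k = L/(R·A) = 0.17/(0.09358×15.4)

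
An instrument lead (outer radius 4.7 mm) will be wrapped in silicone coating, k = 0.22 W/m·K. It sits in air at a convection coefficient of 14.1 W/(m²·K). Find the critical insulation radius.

r_cr ≈ 15.6 mm

For a cylinder r_cr = k/h = 0.22/14.1
r_cr = 15.6 mm; since the bare radius (4.7 mm) is below r_cr, adding a thin layer of insulation will *increase* heat loss.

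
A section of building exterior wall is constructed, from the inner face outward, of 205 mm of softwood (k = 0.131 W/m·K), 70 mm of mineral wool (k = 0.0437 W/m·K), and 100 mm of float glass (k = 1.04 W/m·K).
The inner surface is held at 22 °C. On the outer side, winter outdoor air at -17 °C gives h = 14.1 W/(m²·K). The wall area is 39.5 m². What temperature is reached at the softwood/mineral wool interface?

Series thermal resistances:
R_softwood = L/(kA) = 0.205/(0.131×39.5) = 0.03962 K/W
R_mineral wool = L/(kA) = 0.07/(0.0437×39.5) = 0.04055 K/W
R_float glass = L/(kA) = 0.1/(1.04×39.5) = 0.002434 K/W
R_outer film = 1/(h_o·A) = 1/(14.1×39.5) = 0.001795 K/W
R_total = 0.0844 K/W;  Q = ΔT/R_total = 39/0.0844 = 462.1 W
T_interface = T_inner − Q·ΣR(inner→interface) = 22 − 462×0.03962

T ≈ 3.69 °C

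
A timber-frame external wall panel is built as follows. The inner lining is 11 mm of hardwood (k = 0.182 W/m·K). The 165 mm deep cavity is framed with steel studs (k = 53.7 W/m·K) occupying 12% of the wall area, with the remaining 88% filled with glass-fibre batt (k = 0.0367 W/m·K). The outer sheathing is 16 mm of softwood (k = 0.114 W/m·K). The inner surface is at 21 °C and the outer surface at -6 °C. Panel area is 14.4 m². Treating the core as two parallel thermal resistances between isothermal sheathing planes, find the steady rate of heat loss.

Sheathing layers in series; stud and cavity paths in parallel between them.
R_inner = 0.011/(0.182×14.4) = 0.004197 K/W
R_stud  = 0.165/(53.7×0.12×14.4) = 0.001778 K/W
R_cav   = 0.165/(0.0367×0.88×14.4) = 0.3548 K/W
1/R_core = 1/R_stud + 1/R_cav → R_core = 0.001769 K/W
R_outer = 0.016/(0.114×14.4) = 0.009747 K/W
R_total = 0.01571 K/W
Q = ΔT/R_total = 27/0.01571

Q ≈ 1720 W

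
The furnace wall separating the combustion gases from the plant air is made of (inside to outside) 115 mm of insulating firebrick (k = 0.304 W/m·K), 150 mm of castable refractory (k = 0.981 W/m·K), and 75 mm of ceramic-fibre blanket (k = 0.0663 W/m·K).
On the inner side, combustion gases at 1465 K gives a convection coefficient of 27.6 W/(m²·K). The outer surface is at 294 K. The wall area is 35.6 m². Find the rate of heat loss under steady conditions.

Q ≈ 24500 W

Using the resistance-network approach (series):
R_inner film = 1/(h_i·A) = 1/(27.6×35.6) = 0.001018 K/W
R_insulating firebrick = L/(kA) = 0.115/(0.304×35.6) = 0.01063 K/W
R_castable refractory = L/(kA) = 0.15/(0.981×35.6) = 0.004295 K/W
R_ceramic-fibre blanket = L/(kA) = 0.075/(0.0663×35.6) = 0.03178 K/W
R_total = 0.04771 K/W
Q = ΔT / R_total = 1171 / 0.04771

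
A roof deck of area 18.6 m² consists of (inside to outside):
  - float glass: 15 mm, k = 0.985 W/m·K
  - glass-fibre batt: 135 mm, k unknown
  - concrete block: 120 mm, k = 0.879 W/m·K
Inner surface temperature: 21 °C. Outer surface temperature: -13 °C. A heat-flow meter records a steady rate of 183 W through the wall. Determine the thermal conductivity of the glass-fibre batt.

k ≈ 0.0409 W/(m·K)

Model the wall as resistances in series:
R_float glass = L/(kA) = 0.015/(0.985×18.6) = 8.187×10^-4 K/W
R_concrete block = L/(kA) = 0.12/(0.879×18.6) = 0.00734 K/W
Sum of known resistances R_other = 0.008158 K/W
Total R = ΔT/Q = 34/183 = 0.1858 K/W
R_glass-fibre batt = R_total − R_other = 0.1776 K/W
k = L/(R·A) = 0.135/(0.1776×18.6)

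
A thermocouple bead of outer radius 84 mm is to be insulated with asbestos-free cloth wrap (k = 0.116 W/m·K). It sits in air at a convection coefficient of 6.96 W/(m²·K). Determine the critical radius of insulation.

r_cr ≈ 33.3 mm

For a sphere r_cr = 2k/h = 2×0.116/6.96
r_cr = 33.3 mm; since the bare radius (84 mm) is above r_cr, any added insulation will reduce heat loss.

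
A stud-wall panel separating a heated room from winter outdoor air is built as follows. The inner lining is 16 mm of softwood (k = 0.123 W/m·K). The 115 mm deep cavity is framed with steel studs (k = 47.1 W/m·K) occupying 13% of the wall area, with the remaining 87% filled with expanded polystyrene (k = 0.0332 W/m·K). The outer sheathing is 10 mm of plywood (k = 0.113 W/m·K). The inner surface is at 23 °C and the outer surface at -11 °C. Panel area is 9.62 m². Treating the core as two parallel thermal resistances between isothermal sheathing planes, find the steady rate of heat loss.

Q ≈ 1380 W

Sheathing layers in series; stud and cavity paths in parallel between them.
R_inner = 0.016/(0.123×9.62) = 0.01352 K/W
R_stud  = 0.115/(47.1×0.13×9.62) = 0.001952 K/W
R_cav   = 0.115/(0.0332×0.87×9.62) = 0.4139 K/W
1/R_core = 1/R_stud + 1/R_cav → R_core = 0.001943 K/W
R_outer = 0.01/(0.113×9.62) = 0.009199 K/W
R_total = 0.02466 K/W
Q = ΔT/R_total = 34/0.02466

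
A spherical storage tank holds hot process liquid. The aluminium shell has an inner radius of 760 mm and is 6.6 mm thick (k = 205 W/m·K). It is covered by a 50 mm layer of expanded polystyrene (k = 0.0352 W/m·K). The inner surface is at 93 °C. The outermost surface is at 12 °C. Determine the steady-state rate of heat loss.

For a spherical shell R = (1/r₁ − 1/r₂)/(4πk); film R = 1/(h·4πr²). In series:
R_aluminium shell = (1/0.76 − 1/0.7666)/(4π×205) = 4.397×10^-6 K/W
R_expanded polystyrene = (1/0.7666 − 1/0.8166)/(4π×0.0352) = 0.1806 K/W
R_total = 0.1806 K/W
Q = ΔT/R_total = 81/0.1806

Q ≈ 449 W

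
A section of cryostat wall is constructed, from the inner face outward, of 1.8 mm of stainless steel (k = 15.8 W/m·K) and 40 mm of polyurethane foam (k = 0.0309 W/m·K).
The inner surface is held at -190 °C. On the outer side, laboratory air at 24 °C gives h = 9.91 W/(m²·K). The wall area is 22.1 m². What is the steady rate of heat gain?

Q ≈ 3390 W

Model the wall as resistances in series:
R_stainless steel = L/(kA) = 0.0018/(15.8×22.1) = 5.155×10^-6 K/W
R_polyurethane foam = L/(kA) = 0.04/(0.0309×22.1) = 0.05857 K/W
R_outer film = 1/(h_o·A) = 1/(9.91×22.1) = 0.004566 K/W
R_total = 0.06315 K/W
Q = ΔT / R_total = 214 / 0.06315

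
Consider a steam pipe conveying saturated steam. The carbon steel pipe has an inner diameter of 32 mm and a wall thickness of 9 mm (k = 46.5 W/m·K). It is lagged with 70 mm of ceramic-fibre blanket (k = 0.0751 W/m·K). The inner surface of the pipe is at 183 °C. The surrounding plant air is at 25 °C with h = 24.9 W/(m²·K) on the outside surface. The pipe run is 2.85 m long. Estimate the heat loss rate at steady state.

Q ≈ 155 W

Cylindrical conduction, so R = ln(r₂/r₁)/(2πkL) per layer, in series:
R_carbon steel pipe wall = ln(25/16)/(2π×46.5×2.85) = 5.36×10^-4 K/W
R_ceramic-fibre blanket = ln(95/25)/(2π×0.0751×2.85) = 0.9927 K/W
R_outer film = 1/(h_o·2πr_oL) = 1/(24.9×2π×0.095×2.85) = 0.02361 K/W
R_total = 1.017 K/W
Q = ΔT/R_total = 158/1.017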